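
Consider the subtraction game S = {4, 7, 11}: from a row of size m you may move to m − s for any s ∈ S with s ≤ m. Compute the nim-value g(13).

Compute g(0), g(1), … for moves {4, 7, 11}:
k:     0  1  2  3  4  5  6  7  8  9 10 11 12 13
g(k):  0  0  0  0  1  1  1  1  2  2  2  2  3  3
So g(13) = 3.

3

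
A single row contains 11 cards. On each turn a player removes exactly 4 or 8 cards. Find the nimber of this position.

Compute g(0), g(1), … for moves {4, 8}:
g(0) = mex{} = 0
g(1) = mex{} = 0
g(2) = mex{} = 0
g(3) = mex{} = 0
g(4) = mex{0} = 1
g(5) = mex{0} = 1
g(6) = mex{0} = 1
g(7) = mex{0} = 1
g(8) = mex{0,1} = 2
g(9) = mex{0,1} = 2
g(10) = mex{0,1} = 2
g(11) = mex{0,1} = 2
So g(11) = 2.

2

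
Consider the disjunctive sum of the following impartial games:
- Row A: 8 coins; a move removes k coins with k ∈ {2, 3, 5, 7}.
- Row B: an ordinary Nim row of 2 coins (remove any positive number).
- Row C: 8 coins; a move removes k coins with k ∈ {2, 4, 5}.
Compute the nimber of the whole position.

6

Grundy values for row A (subtraction set {2, 3, 5, 7}):
k:     0  1  2  3  4  5  6  7  8
g(k):  0  0  1  1  2  2  3  3  4
So g(8) = 4.
Row B is a plain Nim row of size 2, so its Grundy value is 2.
For row C, compute g(0), g(1), … with moves {2, 4, 5}:
k:     0  1  2  3  4  5  6  7  8
g(k):  0  0  1  1  2  2  3  0  0
So g(8) = 0.
By the Sprague-Grundy theorem, the Grundy value of a sum of independent games is the XOR of the component values.
Combined value = 4 ⊕ 2 ⊕ 0 = 6.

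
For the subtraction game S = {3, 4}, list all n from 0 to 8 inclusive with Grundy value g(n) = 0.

0, 1, 2, 7, 8

Compute g(0), g(1), … for moves {3, 4}:
k:     0  1  2  3  4  5  6  7  8
g(k):  0  0  0  1  1  1  2  0  0
The P-positions (g = 0) in 0..8 are 0, 1, 2, 7, 8.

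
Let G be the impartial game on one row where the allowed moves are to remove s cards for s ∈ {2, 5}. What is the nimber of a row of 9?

Grundy values for subtraction set {2, 5}:
g(0) = mex{} = 0
g(1) = mex{} = 0
g(2) = mex{0} = 1
g(3) = mex{0} = 1
g(4) = mex{1} = 0
g(5) = mex{0,1} = 2
g(6) = mex{0} = 1
g(7) = mex{1,2} = 0
g(8) = mex{1} = 0
g(9) = mex{0} = 1
So g(9) = 1.

1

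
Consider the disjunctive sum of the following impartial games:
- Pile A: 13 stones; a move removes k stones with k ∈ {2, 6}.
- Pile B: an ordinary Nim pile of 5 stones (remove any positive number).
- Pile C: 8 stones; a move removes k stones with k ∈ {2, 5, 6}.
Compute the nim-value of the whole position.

For pile A, compute g(0), g(1), … with moves {2, 6}:
k:     0  1  2  3  4  5  6  7  8  9 10 11 12 13
g(k):  0  0  1  1  0  0  1  1  0  0  1  1  0  0
So g(13) = 0.
Pile B is a plain Nim pile of size 5, so its Grundy value is 5.
Grundy values for pile C (subtraction set {2, 5, 6}):
g(0) = mex{} = 0
g(1) = mex{} = 0
g(2) = mex{0} = 1
g(3) = mex{0} = 1
g(4) = mex{1} = 0
g(5) = mex{0,1} = 2
g(6) = mex{0} = 1
g(7) = mex{0,1,2} = 3
g(8) = mex{1} = 0
So g(8) = 0.
The value of a disjunctive sum is the nim-sum of the parts.
Combined value = 0 XOR 5 XOR 0 = 5.

5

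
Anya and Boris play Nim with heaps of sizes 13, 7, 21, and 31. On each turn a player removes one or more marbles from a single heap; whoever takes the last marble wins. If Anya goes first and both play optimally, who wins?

Write each in binary and XOR column by column:
  01101  (13)
  00111  (7)
  10101  (21)
  11111  (31)
  -----
  00000  (0)
The nim-sum is 0, so this is a P-position: the player to move is in a losing position under optimal play; Anya is about to move from it and so loses — Boris wins.

Boris wins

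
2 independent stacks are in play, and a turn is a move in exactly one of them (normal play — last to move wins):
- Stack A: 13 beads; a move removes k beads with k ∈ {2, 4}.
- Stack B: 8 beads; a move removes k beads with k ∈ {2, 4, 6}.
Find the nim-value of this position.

For stack A, compute g(0), g(1), … with moves {2, 4}:
k:     0  1  2  3  4  5  6  7  8  9 10 11 12 13
g(k):  0  0  1  1  2  2  0  0  1  1  2  2  0  0
So g(13) = 0.
Build the Grundy sequence for stack B with g(k) = mex{g(k−s) : s ∈ {2, 4, 6}, s ≤ k}:
k:     0  1  2  3  4  5  6  7  8
g(k):  0  0  1  1  2  2  3  3  0
So g(8) = 0.
The value of a disjunctive sum is the nim-sum of the parts.
Combined value = 0 ⊕ 0 = 0.

0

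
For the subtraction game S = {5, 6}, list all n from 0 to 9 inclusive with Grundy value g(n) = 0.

Compute g(0), g(1), … for moves {5, 6}:
k:     0  1  2  3  4  5  6  7  8  9
g(k):  0  0  0  0  0  1  1  1  1  1
The P-positions (g = 0) in 0..9 are 0, 1, 2, 3, 4.

0, 1, 2, 3, 4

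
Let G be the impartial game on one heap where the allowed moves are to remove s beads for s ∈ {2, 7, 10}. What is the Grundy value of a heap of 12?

Compute g(0), g(1), … for moves {2, 7, 10}:
k:     0  1  2  3  4  5  6  7  8  9 10 11 12
g(k):  0  0  1  1  0  0  1  1  2  0  3  1  2
So g(12) = 2.

2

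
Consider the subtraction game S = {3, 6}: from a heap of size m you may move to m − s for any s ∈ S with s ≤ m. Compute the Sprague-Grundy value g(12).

Compute g(0), g(1), … for moves {3, 6}:
g(0) = mex{} = 0
g(1) = mex{} = 0
g(2) = mex{} = 0
g(3) = mex{0} = 1
g(4) = mex{0} = 1
g(5) = mex{0} = 1
g(6) = mex{0,1} = 2
g(7) = mex{0,1} = 2
g(8) = mex{0,1} = 2
g(9) = mex{1,2} = 0
g(10) = mex{1,2} = 0
g(11) = mex{1,2} = 0
g(12) = mex{0,2} = 1
So g(12) = 1.

1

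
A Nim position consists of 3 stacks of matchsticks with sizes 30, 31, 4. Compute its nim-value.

5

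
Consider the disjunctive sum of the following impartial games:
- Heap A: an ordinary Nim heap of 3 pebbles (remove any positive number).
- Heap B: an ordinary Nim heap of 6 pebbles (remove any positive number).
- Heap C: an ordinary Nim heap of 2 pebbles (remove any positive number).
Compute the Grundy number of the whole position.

Heap A is a plain Nim heap of size 3, so its Grundy value is 3.
Heap B is a plain Nim heap of size 6, so its Grundy value is 6.
Heap C is a plain Nim heap of size 2, so its Grundy value is 2.
By the Sprague-Grundy theorem, the Grundy value of a sum of independent games is the XOR of the component values.
Combined value = 3 ⊕ 6 ⊕ 2 = 7.

7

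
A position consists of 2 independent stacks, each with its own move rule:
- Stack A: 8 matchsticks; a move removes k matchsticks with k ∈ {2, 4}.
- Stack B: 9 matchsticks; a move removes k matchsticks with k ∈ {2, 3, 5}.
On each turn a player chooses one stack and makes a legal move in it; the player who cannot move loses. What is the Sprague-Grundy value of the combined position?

Grundy values for stack A (subtraction set {2, 4}):
k:     0  1  2  3  4  5  6  7  8
g(k):  0  0  1  1  2  2  0  0  1
So g(8) = 1.
Build the Grundy sequence for stack B with g(k) = mex{g(k−s) : s ∈ {2, 3, 5}, s ≤ k}:
g(0) = mex{} = 0
g(1) = mex{} = 0
g(2) = mex{0} = 1
g(3) = mex{0} = 1
g(4) = mex{0,1} = 2
g(5) = mex{0,1} = 2
g(6) = mex{0,1,2} = 3
g(7) = mex{1,2} = 0
g(8) = mex{1,2,3} = 0
g(9) = mex{0,2,3} = 1
So g(9) = 1.
The value of a disjunctive sum is the nim-sum of the parts.
Combined value = 1 ⊕ 1 = 0.

0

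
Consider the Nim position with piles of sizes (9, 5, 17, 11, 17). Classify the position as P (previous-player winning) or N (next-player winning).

Nim-sum: 9 ^ 5 ^ 17 ^ 11 ^ 17 = 7.
The nim-sum is 7 ≠ 0, so this is an N-position: the player to move can win.

N-position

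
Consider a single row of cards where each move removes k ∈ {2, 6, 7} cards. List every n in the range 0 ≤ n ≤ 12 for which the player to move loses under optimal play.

0, 1, 4, 5, 9

Grundy values for subtraction set {2, 6, 7}:
k:     0  1  2  3  4  5  6  7  8  9 10 11 12
g(k):  0  0  1  1  0  0  1  1  2  0  3  1  2
The P-positions (g = 0) in 0..12 are 0, 1, 4, 5, 9.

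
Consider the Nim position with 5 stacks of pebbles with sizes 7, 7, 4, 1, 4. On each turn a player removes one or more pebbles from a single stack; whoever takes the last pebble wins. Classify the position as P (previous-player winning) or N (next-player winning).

N-position

Compute the nim-sum pairwise:
7 XOR 7 = 0
0 XOR 4 = 4
4 XOR 1 = 5
5 XOR 4 = 1
The nim-sum is 1 ≠ 0, so this is an N-position: the player to move can win.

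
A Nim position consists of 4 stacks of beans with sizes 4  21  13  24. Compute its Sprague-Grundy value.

Nim-sum: 4 ^ 21 ^ 13 ^ 24 = 4.

4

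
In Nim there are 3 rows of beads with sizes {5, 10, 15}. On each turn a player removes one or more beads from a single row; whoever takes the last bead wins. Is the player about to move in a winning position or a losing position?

Losing position

Nim-sum: 5 XOR 10 XOR 15 = 0.
The nim-sum is 0, so this is a P-position: the player to move is in a losing position under optimal play.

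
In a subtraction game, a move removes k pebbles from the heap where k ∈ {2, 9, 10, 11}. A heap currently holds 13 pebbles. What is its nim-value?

2

Compute g(0), g(1), … for moves {2, 9, 10, 11}:
g(0) = mex{} = 0
g(1) = mex{} = 0
g(2) = mex{0} = 1
g(3) = mex{0} = 1
g(4) = mex{1} = 0
g(5) = mex{1} = 0
g(6) = mex{0} = 1
g(7) = mex{0} = 1
g(8) = mex{1} = 0
g(9) = mex{0,1} = 2
g(10) = mex{0} = 1
g(11) = mex{0,1,2} = 3
g(12) = mex{0,1} = 2
g(13) = mex{0,1,3} = 2
So g(13) = 2.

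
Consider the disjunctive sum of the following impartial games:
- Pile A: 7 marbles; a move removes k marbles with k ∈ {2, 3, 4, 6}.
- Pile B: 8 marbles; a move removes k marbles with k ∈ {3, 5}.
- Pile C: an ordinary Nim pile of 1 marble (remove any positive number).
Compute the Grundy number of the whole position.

2

For pile A, compute g(0), g(1), … with moves {2, 3, 4, 6}:
g(0) = mex{} = 0
g(1) = mex{} = 0
g(2) = mex{0} = 1
g(3) = mex{0} = 1
g(4) = mex{0,1} = 2
g(5) = mex{0,1} = 2
g(6) = mex{0,1,2} = 3
g(7) = mex{0,1,2} = 3
So g(7) = 3.
For pile B, compute g(0), g(1), … with moves {3, 5}:
g(0) = mex{} = 0
g(1) = mex{} = 0
g(2) = mex{} = 0
g(3) = mex{0} = 1
g(4) = mex{0} = 1
g(5) = mex{0} = 1
g(6) = mex{0,1} = 2
g(7) = mex{0,1} = 2
g(8) = mex{1} = 0
So g(8) = 0.
Pile C is a plain Nim pile of size 1, so its Grundy value is 1.
By the Sprague-Grundy theorem, the Grundy value of a sum of independent games is the XOR of the component values.
Combined value = 3 ⊕ 0 ⊕ 1 = 2.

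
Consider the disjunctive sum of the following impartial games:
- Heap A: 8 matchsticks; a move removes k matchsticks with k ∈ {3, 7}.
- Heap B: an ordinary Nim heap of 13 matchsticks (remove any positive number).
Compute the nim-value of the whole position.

For heap A, compute g(0), g(1), … with moves {3, 7}:
k:     0  1  2  3  4  5  6  7  8
g(k):  0  0  0  1  1  1  0  2  2
So g(8) = 2.
Heap B is a plain Nim heap of size 13, so its Grundy value is 13.
The value of a disjunctive sum is the nim-sum of the parts.
Combined value = 2 XOR 13 = 15.

15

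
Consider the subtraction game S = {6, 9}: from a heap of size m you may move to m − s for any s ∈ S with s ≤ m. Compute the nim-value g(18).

0

Build the Grundy sequence with g(k) = mex{g(k−s) : s ∈ {6, 9}, s ≤ k}:
k:     0  1  2  3  4  5  6  7  8  9 10 11 12 13 14 15 16 17 18
g(k):  0  0  0  0  0  0  1  1  1  1  1  1  2  2  2  0  0  0  0
So g(18) = 0.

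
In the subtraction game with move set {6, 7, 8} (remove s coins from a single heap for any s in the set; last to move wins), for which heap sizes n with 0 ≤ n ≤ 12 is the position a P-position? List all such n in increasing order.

0, 1, 2, 3, 4, 5

Grundy values for subtraction set {6, 7, 8}:
g(0) = mex{} = 0
g(1) = mex{} = 0
g(2) = mex{} = 0
g(3) = mex{} = 0
g(4) = mex{} = 0
g(5) = mex{} = 0
g(6) = mex{0} = 1
g(7) = mex{0} = 1
g(8) = mex{0} = 1
g(9) = mex{0} = 1
g(10) = mex{0} = 1
g(11) = mex{0} = 1
g(12) = mex{0,1} = 2
The P-positions (g = 0) in 0..12 are 0, 1, 2, 3, 4, 5.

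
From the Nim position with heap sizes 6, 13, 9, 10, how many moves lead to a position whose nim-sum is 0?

3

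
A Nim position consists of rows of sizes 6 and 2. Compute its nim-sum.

4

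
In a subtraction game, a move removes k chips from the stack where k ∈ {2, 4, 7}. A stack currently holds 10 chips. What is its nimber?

Compute g(0), g(1), … for moves {2, 4, 7}:
g(0) = mex{} = 0
g(1) = mex{} = 0
g(2) = mex{0} = 1
g(3) = mex{0} = 1
g(4) = mex{0,1} = 2
g(5) = mex{0,1} = 2
g(6) = mex{1,2} = 0
g(7) = mex{0,1,2} = 3
g(8) = mex{0,2} = 1
g(9) = mex{1,2,3} = 0
g(10) = mex{0,1} = 2
So g(10) = 2.

2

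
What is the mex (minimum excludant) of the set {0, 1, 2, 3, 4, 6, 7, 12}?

The values 0, 1, 2, 3, 4 are all present; 5 is the first non-negative integer missing from the set.

5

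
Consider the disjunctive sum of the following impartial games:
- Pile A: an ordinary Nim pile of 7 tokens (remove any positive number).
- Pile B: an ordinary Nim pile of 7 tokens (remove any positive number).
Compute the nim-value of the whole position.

0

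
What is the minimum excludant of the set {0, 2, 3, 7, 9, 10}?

0 is in the set but 1 is not, so the mex is 1.

1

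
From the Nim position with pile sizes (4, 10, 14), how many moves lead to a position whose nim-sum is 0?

0

Compute the nim-sum pairwise:
4 ⊕ 10 = 14
14 ⊕ 14 = 0
The nim-sum is already 0, so every move leaves a nonzero nim-sum — there are no winning moves.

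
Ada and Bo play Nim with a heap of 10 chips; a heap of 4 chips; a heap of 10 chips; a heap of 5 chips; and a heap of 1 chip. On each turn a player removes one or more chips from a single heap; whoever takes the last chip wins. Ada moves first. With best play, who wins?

Bo wins

Write each in binary and XOR column by column:
  1010  (10)
  0100  (4)
  1010  (10)
  0101  (5)
  0001  (1)
  ----
  0000  (0)
The nim-sum is 0, so this is a P-position: the player to move is in a losing position under optimal play; Ada is about to move from it and so loses — Bo wins.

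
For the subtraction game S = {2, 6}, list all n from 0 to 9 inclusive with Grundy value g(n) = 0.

Grundy values for subtraction set {2, 6}:
g(0) = mex{} = 0
g(1) = mex{} = 0
g(2) = mex{0} = 1
g(3) = mex{0} = 1
g(4) = mex{1} = 0
g(5) = mex{1} = 0
g(6) = mex{0} = 1
g(7) = mex{0} = 1
g(8) = mex{1} = 0
g(9) = mex{1} = 0
The P-positions (g = 0) in 0..9 are 0, 1, 4, 5, 8, 9.

0, 1, 4, 5, 8, 9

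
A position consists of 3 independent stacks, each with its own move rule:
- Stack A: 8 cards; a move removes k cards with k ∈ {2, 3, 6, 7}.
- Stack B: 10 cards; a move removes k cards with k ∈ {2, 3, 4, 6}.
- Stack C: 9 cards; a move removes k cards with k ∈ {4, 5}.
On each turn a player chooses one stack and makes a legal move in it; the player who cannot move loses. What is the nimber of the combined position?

3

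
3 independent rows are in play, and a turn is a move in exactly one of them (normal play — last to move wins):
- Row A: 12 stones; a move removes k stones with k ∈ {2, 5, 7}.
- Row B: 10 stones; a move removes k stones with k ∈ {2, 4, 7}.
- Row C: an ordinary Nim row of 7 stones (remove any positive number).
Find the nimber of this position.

For row A, compute g(0), g(1), … with moves {2, 5, 7}:
k:     0  1  2  3  4  5  6  7  8  9 10 11 12
g(k):  0  0  1  1  0  2  1  3  2  2  0  3  1
So g(12) = 1.
Build the Grundy sequence for row B with g(k) = mex{g(k−s) : s ∈ {2, 4, 7}, s ≤ k}:
g(0) = mex{} = 0
g(1) = mex{} = 0
g(2) = mex{0} = 1
g(3) = mex{0} = 1
g(4) = mex{0,1} = 2
g(5) = mex{0,1} = 2
g(6) = mex{1,2} = 0
g(7) = mex{0,1,2} = 3
g(8) = mex{0,2} = 1
g(9) = mex{1,2,3} = 0
g(10) = mex{0,1} = 2
So g(10) = 2.
Row C is a plain Nim row of size 7, so its Grundy value is 7.
The value of a disjunctive sum is the nim-sum of the parts.
Combined value = 1 ⊕ 2 ⊕ 7 = 4.

4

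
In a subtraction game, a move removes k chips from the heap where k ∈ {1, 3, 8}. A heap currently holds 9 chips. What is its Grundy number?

3

Grundy values for subtraction set {1, 3, 8}:
k:     0  1  2  3  4  5  6  7  8  9
g(k):  0  1  0  1  0  1  0  1  2  3
So g(9) = 3.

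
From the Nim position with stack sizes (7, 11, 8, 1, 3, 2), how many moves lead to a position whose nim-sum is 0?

1

Compute the nim-sum pairwise:
7 XOR 11 = 12
12 XOR 8 = 4
4 XOR 1 = 5
5 XOR 3 = 6
6 XOR 2 = 4
The overall nim-sum is X = 4. A stack of size p has a winning move iff p XOR X < p (reduce it to p XOR X).
  7: 7 XOR 4 = 3 < 7 — winning move (to 3).
  11: 11 XOR 4 = 15 ≥ 11 — no move.
  8: 8 XOR 4 = 12 ≥ 8 — no move.
  1: 1 XOR 4 = 5 ≥ 1 — no move.
  3: 3 XOR 4 = 7 ≥ 3 — no move.
  2: 2 XOR 4 = 6 ≥ 2 — no move.
That gives 1 winning move.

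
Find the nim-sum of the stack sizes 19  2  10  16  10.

1

Compute the nim-sum pairwise:
19 ⊕ 2 = 17
17 ⊕ 10 = 27
27 ⊕ 16 = 11
11 ⊕ 10 = 1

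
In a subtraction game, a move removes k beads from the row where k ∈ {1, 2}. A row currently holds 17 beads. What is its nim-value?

2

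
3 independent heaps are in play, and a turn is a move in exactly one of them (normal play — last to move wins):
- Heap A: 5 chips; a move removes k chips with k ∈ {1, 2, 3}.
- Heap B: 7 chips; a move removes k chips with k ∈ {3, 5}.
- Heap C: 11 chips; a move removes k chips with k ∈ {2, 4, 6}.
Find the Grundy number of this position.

2

Grundy values for heap A (subtraction set {1, 2, 3}):
g(0) = mex{} = 0
g(1) = mex{0} = 1
g(2) = mex{0,1} = 2
g(3) = mex{0,1,2} = 3
g(4) = mex{1,2,3} = 0
g(5) = mex{0,2,3} = 1
So g(5) = 1.
Build the Grundy sequence for heap B with g(k) = mex{g(k−s) : s ∈ {3, 5}, s ≤ k}:
k:     0  1  2  3  4  5  6  7
g(k):  0  0  0  1  1  1  2  2
So g(7) = 2.
Build the Grundy sequence for heap C with g(k) = mex{g(k−s) : s ∈ {2, 4, 6}, s ≤ k}:
g(0) = mex{} = 0
g(1) = mex{} = 0
g(2) = mex{0} = 1
g(3) = mex{0} = 1
g(4) = mex{0,1} = 2
g(5) = mex{0,1} = 2
g(6) = mex{0,1,2} = 3
g(7) = mex{0,1,2} = 3
g(8) = mex{1,2,3} = 0
g(9) = mex{1,2,3} = 0
g(10) = mex{0,2,3} = 1
g(11) = mex{0,2,3} = 1
So g(11) = 1.
By the Sprague-Grundy theorem, the Grundy value of a sum of independent games is the XOR of the component values.
Combined value = 1 ⊕ 2 ⊕ 1 = 2.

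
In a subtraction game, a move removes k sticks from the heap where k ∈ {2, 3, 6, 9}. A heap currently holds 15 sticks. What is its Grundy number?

1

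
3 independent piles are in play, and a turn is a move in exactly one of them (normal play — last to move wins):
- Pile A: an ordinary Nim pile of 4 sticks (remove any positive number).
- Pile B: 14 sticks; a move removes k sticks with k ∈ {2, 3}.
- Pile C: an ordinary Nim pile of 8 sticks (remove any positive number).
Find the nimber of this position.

14

Pile A is a plain Nim pile of size 4, so its Grundy value is 4.
Grundy values for pile B (subtraction set {2, 3}):
g(0) = mex{} = 0
g(1) = mex{} = 0
g(2) = mex{0} = 1
g(3) = mex{0} = 1
g(4) = mex{0,1} = 2
g(5) = mex{1} = 0
g(6) = mex{1,2} = 0
g(7) = mex{0,2} = 1
g(8) = mex{0} = 1
g(9) = mex{0,1} = 2
g(10) = mex{1} = 0
g(11) = mex{1,2} = 0
g(12) = mex{0,2} = 1
g(13) = mex{0} = 1
g(14) = mex{0,1} = 2
So g(14) = 2.
Pile C is a plain Nim pile of size 8, so its Grundy value is 8.
The value of a disjunctive sum is the nim-sum of the parts.
Combined value = 4 XOR 2 XOR 8 = 14.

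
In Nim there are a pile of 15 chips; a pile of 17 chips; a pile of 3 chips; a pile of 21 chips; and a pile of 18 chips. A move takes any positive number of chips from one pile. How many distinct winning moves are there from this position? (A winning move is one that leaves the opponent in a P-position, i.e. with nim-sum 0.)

3

Compute the nim-sum pairwise:
15 XOR 17 = 30
30 XOR 3 = 29
29 XOR 21 = 8
8 XOR 18 = 26
The overall nim-sum is X = 26. A pile of size p has a winning move iff p XOR X < p (reduce it to p XOR X).
  15: 15 XOR 26 = 21 ≥ 15 — no move.
  17: 17 XOR 26 = 11 < 17 — winning move (to 11).
  3: 3 XOR 26 = 25 ≥ 3 — no move.
  21: 21 XOR 26 = 15 < 21 — winning move (to 15).
  18: 18 XOR 26 = 8 < 18 — winning move (to 8).
That gives 3 winning moves.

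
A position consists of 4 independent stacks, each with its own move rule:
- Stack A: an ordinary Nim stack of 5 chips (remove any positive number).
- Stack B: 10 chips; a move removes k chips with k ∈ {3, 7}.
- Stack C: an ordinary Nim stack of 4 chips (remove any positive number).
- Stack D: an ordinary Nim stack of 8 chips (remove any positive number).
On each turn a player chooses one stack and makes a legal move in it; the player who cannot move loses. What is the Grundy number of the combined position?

9

Stack A is a plain Nim stack of size 5, so its Grundy value is 5.
For stack B, compute g(0), g(1), … with moves {3, 7}:
g(0) = mex{} = 0
g(1) = mex{} = 0
g(2) = mex{} = 0
g(3) = mex{0} = 1
g(4) = mex{0} = 1
g(5) = mex{0} = 1
g(6) = mex{1} = 0
g(7) = mex{0,1} = 2
g(8) = mex{0,1} = 2
g(9) = mex{0} = 1
g(10) = mex{1,2} = 0
So g(10) = 0.
Stack C is a plain Nim stack of size 4, so its Grundy value is 4.
Stack D is a plain Nim stack of size 8, so its Grundy value is 8.
The value of a disjunctive sum is the nim-sum of the parts.
Combined value = 5 XOR 0 XOR 4 XOR 8 = 9.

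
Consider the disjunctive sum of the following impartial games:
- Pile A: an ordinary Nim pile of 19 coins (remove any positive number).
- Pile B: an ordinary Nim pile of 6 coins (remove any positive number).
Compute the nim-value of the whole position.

21

Pile A is a plain Nim pile of size 19, so its Grundy value is 19.
Pile B is a plain Nim pile of size 6, so its Grundy value is 6.
By the Sprague-Grundy theorem, the Grundy value of a sum of independent games is the XOR of the component values.
Combined value = 19 XOR 6 = 21.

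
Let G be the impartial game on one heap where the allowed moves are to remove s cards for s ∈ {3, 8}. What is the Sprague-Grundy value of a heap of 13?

Compute g(0), g(1), … for moves {3, 8}:
k:     0  1  2  3  4  5  6  7  8  9 10 11 12 13
g(k):  0  0  0  1  1  1  0  0  2  1  1  0  0  0
So g(13) = 0.

0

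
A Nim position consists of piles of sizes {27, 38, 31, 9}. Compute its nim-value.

43

Compute the nim-sum pairwise:
27 ⊕ 38 = 61
61 ⊕ 31 = 34
34 ⊕ 9 = 43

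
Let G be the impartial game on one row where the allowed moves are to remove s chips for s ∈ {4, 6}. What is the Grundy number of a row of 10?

0

Build the Grundy sequence with g(k) = mex{g(k−s) : s ∈ {4, 6}, s ≤ k}:
k:     0  1  2  3  4  5  6  7  8  9 10
g(k):  0  0  0  0  1  1  1  1  2  2  0
So g(10) = 0.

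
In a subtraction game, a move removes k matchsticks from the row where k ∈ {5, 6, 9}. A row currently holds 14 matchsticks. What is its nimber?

0

Compute g(0), g(1), … for moves {5, 6, 9}:
k:     0  1  2  3  4  5  6  7  8  9 10 11 12 13 14
g(k):  0  0  0  0  0  1  1  1  1  1  2  2  2  2  0
So g(14) = 0.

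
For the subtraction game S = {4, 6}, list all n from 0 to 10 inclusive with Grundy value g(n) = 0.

0, 1, 2, 3, 10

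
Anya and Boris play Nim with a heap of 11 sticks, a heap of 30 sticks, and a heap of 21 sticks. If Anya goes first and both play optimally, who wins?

Bitwise XOR of the heap sizes:
  01011  (11)
  11110  (30)
  10101  (21)
  -----
  00000  (0)
The nim-sum is 0, so this is a P-position: the player to move is in a losing position under optimal play; Anya is about to move from it and so loses — Boris wins.

Boris wins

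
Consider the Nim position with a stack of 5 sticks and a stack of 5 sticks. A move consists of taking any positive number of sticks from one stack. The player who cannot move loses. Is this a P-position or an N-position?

P-position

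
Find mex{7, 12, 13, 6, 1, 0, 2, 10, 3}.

4

The values 0, 1, 2, 3 are all present; 4 is the first non-negative integer missing from the set.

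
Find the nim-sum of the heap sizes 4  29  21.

In binary:
  00100  (4)
  11101  (29)
  10101  (21)
  -----
  01100  (12)

12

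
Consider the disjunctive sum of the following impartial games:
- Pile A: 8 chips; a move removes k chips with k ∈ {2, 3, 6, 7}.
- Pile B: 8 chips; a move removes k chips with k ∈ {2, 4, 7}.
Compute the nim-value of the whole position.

3

Build the Grundy sequence for pile A with g(k) = mex{g(k−s) : s ∈ {2, 3, 6, 7}, s ≤ k}:
g(0) = mex{} = 0
g(1) = mex{} = 0
g(2) = mex{0} = 1
g(3) = mex{0} = 1
g(4) = mex{0,1} = 2
g(5) = mex{1} = 0
g(6) = mex{0,1,2} = 3
g(7) = mex{0,2} = 1
g(8) = mex{0,1,3} = 2
So g(8) = 2.
Grundy values for pile B (subtraction set {2, 4, 7}):
g(0) = mex{} = 0
g(1) = mex{} = 0
g(2) = mex{0} = 1
g(3) = mex{0} = 1
g(4) = mex{0,1} = 2
g(5) = mex{0,1} = 2
g(6) = mex{1,2} = 0
g(7) = mex{0,1,2} = 3
g(8) = mex{0,2} = 1
So g(8) = 1.
By the Sprague-Grundy theorem, the Grundy value of a sum of independent games is the XOR of the component values.
Combined value = 2 ⊕ 1 = 3.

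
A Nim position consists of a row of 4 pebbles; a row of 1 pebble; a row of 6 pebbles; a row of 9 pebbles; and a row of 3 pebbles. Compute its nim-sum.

9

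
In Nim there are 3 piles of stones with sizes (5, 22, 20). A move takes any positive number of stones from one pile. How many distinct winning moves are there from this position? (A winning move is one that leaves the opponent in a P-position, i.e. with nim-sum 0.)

3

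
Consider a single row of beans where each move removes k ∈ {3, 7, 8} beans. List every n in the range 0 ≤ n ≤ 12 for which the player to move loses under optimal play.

0, 1, 2, 6, 11, 12

Compute g(0), g(1), … for moves {3, 7, 8}:
k:     0  1  2  3  4  5  6  7  8  9 10 11 12
g(k):  0  0  0  1  1  1  0  2  2  1  3  0  0
The P-positions (g = 0) in 0..12 are 0, 1, 2, 6, 11, 12.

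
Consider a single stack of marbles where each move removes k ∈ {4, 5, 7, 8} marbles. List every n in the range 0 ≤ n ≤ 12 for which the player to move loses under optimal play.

0, 1, 2, 3, 12

Compute g(0), g(1), … for moves {4, 5, 7, 8}:
k:     0  1  2  3  4  5  6  7  8  9 10 11 12
g(k):  0  0  0  0  1  1  1  1  2  2  2  2  0
The P-positions (g = 0) in 0..12 are 0, 1, 2, 3, 12.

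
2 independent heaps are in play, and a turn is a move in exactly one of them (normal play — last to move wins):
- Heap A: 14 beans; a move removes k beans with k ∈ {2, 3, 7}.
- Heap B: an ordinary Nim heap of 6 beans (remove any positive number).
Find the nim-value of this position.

4

For heap A, compute g(0), g(1), … with moves {2, 3, 7}:
g(0) = mex{} = 0
g(1) = mex{} = 0
g(2) = mex{0} = 1
g(3) = mex{0} = 1
g(4) = mex{0,1} = 2
g(5) = mex{1} = 0
g(6) = mex{1,2} = 0
g(7) = mex{0,2} = 1
g(8) = mex{0} = 1
g(9) = mex{0,1} = 2
g(10) = mex{1} = 0
g(11) = mex{1,2} = 0
g(12) = mex{0,2} = 1
g(13) = mex{0} = 1
g(14) = mex{0,1} = 2
So g(14) = 2.
Heap B is a plain Nim heap of size 6, so its Grundy value is 6.
By the Sprague-Grundy theorem, the Grundy value of a sum of independent games is the XOR of the component values.
Combined value = 2 ⊕ 6 = 4.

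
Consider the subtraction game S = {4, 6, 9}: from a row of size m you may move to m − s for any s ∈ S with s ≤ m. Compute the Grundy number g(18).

1

Compute g(0), g(1), … for moves {4, 6, 9}:
k:     0  1  2  3  4  5  6  7  8  9 10 11 12 13 14 15 16 17 18
g(k):  0  0  0  0  1  1  1  1  2  2  2  2  3  0  0  0  0  1  1
So g(18) = 1.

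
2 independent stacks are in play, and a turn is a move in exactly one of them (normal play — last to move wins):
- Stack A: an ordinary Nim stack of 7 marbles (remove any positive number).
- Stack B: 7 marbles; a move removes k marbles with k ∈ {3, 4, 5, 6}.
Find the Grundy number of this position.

Stack A is a plain Nim stack of size 7, so its Grundy value is 7.
For stack B, compute g(0), g(1), … with moves {3, 4, 5, 6}:
k:     0  1  2  3  4  5  6  7
g(k):  0  0  0  1  1  1  2  2
So g(7) = 2.
By the Sprague-Grundy theorem, the Grundy value of a sum of independent games is the XOR of the component values.
Combined value = 7 ⊕ 2 = 5.

5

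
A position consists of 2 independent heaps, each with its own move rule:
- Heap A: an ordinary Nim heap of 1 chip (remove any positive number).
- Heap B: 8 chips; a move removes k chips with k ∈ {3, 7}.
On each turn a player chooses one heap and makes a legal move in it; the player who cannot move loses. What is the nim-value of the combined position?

3

Heap A is a plain Nim heap of size 1, so its Grundy value is 1.
Build the Grundy sequence for heap B with g(k) = mex{g(k−s) : s ∈ {3, 7}, s ≤ k}:
g(0) = mex{} = 0
g(1) = mex{} = 0
g(2) = mex{} = 0
g(3) = mex{0} = 1
g(4) = mex{0} = 1
g(5) = mex{0} = 1
g(6) = mex{1} = 0
g(7) = mex{0,1} = 2
g(8) = mex{0,1} = 2
So g(8) = 2.
The value of a disjunctive sum is the nim-sum of the parts.
Combined value = 1 ⊕ 2 = 3.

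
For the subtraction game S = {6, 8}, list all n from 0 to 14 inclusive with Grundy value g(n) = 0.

Grundy values for subtraction set {6, 8}:
k:     0  1  2  3  4  5  6  7  8  9 10 11 12 13 14
g(k):  0  0  0  0  0  0  1  1  1  1  1  1  2  2  0
The P-positions (g = 0) in 0..14 are 0, 1, 2, 3, 4, 5, 14.

0, 1, 2, 3, 4, 5, 14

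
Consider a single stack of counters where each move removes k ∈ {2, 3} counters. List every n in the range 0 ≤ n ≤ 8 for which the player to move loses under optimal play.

Build the Grundy sequence with g(k) = mex{g(k−s) : s ∈ {2, 3}, s ≤ k}:
g(0) = mex{} = 0
g(1) = mex{} = 0
g(2) = mex{0} = 1
g(3) = mex{0} = 1
g(4) = mex{0,1} = 2
g(5) = mex{1} = 0
g(6) = mex{1,2} = 0
g(7) = mex{0,2} = 1
g(8) = mex{0} = 1
The P-positions (g = 0) in 0..8 are 0, 1, 5, 6.

0, 1, 5, 6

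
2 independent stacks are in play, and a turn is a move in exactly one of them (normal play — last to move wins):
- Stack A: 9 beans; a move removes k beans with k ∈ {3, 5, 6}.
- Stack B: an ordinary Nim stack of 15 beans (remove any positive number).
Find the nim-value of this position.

15

Grundy values for stack A (subtraction set {3, 5, 6}):
k:     0  1  2  3  4  5  6  7  8  9
g(k):  0  0  0  1  1  1  2  2  2  0
So g(9) = 0.
Stack B is a plain Nim stack of size 15, so its Grundy value is 15.
By the Sprague-Grundy theorem, the Grundy value of a sum of independent games is the XOR of the component values.
Combined value = 0 ⊕ 15 = 15.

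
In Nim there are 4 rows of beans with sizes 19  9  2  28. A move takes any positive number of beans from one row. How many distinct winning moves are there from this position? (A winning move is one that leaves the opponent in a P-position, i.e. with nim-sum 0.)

Nim-sum: 19 XOR 9 XOR 2 XOR 28 = 4.
The overall nim-sum is X = 4. A row of size p has a winning move iff p XOR X < p (reduce it to p XOR X).
  19: 19 XOR 4 = 23 ≥ 19 — no move.
  9: 9 XOR 4 = 13 ≥ 9 — no move.
  2: 2 XOR 4 = 6 ≥ 2 — no move.
  28: 28 XOR 4 = 24 < 28 — winning move (to 24).
That gives 1 winning move.

1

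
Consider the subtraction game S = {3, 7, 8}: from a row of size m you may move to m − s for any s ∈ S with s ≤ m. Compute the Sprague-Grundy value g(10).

Grundy values for subtraction set {3, 7, 8}:
k:     0  1  2  3  4  5  6  7  8  9 10
g(k):  0  0  0  1  1  1  0  2  2  1  3
So g(10) = 3.

3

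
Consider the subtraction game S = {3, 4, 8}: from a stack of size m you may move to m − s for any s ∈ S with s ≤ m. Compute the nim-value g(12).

Grundy values for subtraction set {3, 4, 8}:
k:     0  1  2  3  4  5  6  7  8  9 10 11 12
g(k):  0  0  0  1  1  1  2  0  2  3  1  3  0
So g(12) = 0.

0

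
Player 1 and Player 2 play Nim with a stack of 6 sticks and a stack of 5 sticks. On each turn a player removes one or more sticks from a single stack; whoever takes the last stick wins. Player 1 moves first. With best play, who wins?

Player 1 wins

Nim-sum: 6 XOR 5 = 3.
The nim-sum is 3 ≠ 0, so this is an N-position: the player to move can win; Player 1 has a winning move.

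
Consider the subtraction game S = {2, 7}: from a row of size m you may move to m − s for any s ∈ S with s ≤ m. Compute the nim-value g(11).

1

Compute g(0), g(1), … for moves {2, 7}:
g(0) = mex{} = 0
g(1) = mex{} = 0
g(2) = mex{0} = 1
g(3) = mex{0} = 1
g(4) = mex{1} = 0
g(5) = mex{1} = 0
g(6) = mex{0} = 1
g(7) = mex{0} = 1
g(8) = mex{0,1} = 2
g(9) = mex{1} = 0
g(10) = mex{1,2} = 0
g(11) = mex{0} = 1
So g(11) = 1.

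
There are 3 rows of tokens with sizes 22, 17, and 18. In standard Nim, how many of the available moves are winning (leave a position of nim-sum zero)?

3

Nim-sum: 22 XOR 17 XOR 18 = 21.
The overall nim-sum is X = 21. A row of size p has a winning move iff p XOR X < p (reduce it to p XOR X).
  22: 22 XOR 21 = 3 < 22 — winning move (to 3).
  17: 17 XOR 21 = 4 < 17 — winning move (to 4).
  18: 18 XOR 21 = 7 < 18 — winning move (to 7).
That gives 3 winning moves.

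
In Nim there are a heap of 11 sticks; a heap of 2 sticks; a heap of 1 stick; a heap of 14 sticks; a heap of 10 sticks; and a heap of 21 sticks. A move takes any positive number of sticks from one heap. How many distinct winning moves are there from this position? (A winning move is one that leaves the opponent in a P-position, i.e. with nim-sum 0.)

1

Compute the nim-sum pairwise:
11 XOR 2 = 9
9 XOR 1 = 8
8 XOR 14 = 6
6 XOR 10 = 12
12 XOR 21 = 25
The overall nim-sum is X = 25. A heap of size p has a winning move iff p XOR X < p (reduce it to p XOR X).
  11: 11 XOR 25 = 18 ≥ 11 — no move.
  2: 2 XOR 25 = 27 ≥ 2 — no move.
  1: 1 XOR 25 = 24 ≥ 1 — no move.
  14: 14 XOR 25 = 23 ≥ 14 — no move.
  10: 10 XOR 25 = 19 ≥ 10 — no move.
  21: 21 XOR 25 = 12 < 21 — winning move (to 12).
That gives 1 winning move.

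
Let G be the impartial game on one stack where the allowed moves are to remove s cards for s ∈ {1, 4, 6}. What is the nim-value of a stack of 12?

Grundy values for subtraction set {1, 4, 6}:
g(0) = mex{} = 0
g(1) = mex{0} = 1
g(2) = mex{1} = 0
g(3) = mex{0} = 1
g(4) = mex{0,1} = 2
g(5) = mex{1,2} = 0
g(6) = mex{0} = 1
g(7) = mex{1} = 0
g(8) = mex{0,2} = 1
g(9) = mex{0,1} = 2
g(10) = mex{1,2} = 0
g(11) = mex{0} = 1
g(12) = mex{1} = 0
So g(12) = 0.

0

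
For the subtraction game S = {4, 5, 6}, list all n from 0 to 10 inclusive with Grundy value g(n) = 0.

Compute g(0), g(1), … for moves {4, 5, 6}:
k:     0  1  2  3  4  5  6  7  8  9 10
g(k):  0  0  0  0  1  1  1  1  2  2  0
The P-positions (g = 0) in 0..10 are 0, 1, 2, 3, 10.

0, 1, 2, 3, 10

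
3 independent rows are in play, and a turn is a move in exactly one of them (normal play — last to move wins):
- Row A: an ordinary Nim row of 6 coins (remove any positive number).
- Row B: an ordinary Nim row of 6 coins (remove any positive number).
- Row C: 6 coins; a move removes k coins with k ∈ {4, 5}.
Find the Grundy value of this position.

1

Row A is a plain Nim row of size 6, so its Grundy value is 6.
Row B is a plain Nim row of size 6, so its Grundy value is 6.
Build the Grundy sequence for row C with g(k) = mex{g(k−s) : s ∈ {4, 5}, s ≤ k}:
g(0) = mex{} = 0
g(1) = mex{} = 0
g(2) = mex{} = 0
g(3) = mex{} = 0
g(4) = mex{0} = 1
g(5) = mex{0} = 1
g(6) = mex{0} = 1
So g(6) = 1.
By the Sprague-Grundy theorem, the Grundy value of a sum of independent games is the XOR of the component values.
Combined value = 6 XOR 6 XOR 1 = 1.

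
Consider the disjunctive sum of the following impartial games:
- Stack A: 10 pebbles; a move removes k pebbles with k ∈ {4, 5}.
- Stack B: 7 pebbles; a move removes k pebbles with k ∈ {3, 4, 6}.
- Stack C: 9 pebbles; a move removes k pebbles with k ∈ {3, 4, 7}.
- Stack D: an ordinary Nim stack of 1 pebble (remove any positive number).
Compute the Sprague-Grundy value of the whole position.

For stack A, compute g(0), g(1), … with moves {4, 5}:
k:     0  1  2  3  4  5  6  7  8  9 10
g(k):  0  0  0  0  1  1  1  1  2  0  0
So g(10) = 0.
Build the Grundy sequence for stack B with g(k) = mex{g(k−s) : s ∈ {3, 4, 6}, s ≤ k}:
k:     0  1  2  3  4  5  6  7
g(k):  0  0  0  1  1  1  2  2
So g(7) = 2.
Build the Grundy sequence for stack C with g(k) = mex{g(k−s) : s ∈ {3, 4, 7}, s ≤ k}:
k:     0  1  2  3  4  5  6  7  8  9
g(k):  0  0  0  1  1  1  2  2  2  3
So g(9) = 3.
Stack D is a plain Nim stack of size 1, so its Grundy value is 1.
By the Sprague-Grundy theorem, the Grundy value of a sum of independent games is the XOR of the component values.
Combined value = 0 ⊕ 2 ⊕ 3 ⊕ 1 = 0.

0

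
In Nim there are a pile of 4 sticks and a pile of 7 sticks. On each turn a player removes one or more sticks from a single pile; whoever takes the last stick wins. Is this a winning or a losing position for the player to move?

Compute the nim-sum pairwise:
4 ^ 7 = 3
The nim-sum is 3 ≠ 0, so this is an N-position: the player to move can win.

Winning position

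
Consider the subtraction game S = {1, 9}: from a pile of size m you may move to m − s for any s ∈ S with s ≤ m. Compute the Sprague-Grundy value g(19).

1

Compute g(0), g(1), … for moves {1, 9}:
k:     0  1  2  3  4  5  6  7  8  9 10 11 12 13 14 15 16 17 18 19
g(k):  0  1  0  1  0  1  0  1  0  1  0  1  0  1  0  1  0  1  0  1
So g(19) = 1.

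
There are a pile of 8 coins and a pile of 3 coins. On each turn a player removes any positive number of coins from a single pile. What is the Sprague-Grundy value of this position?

11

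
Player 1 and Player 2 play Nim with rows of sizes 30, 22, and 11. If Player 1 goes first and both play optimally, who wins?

Compute the nim-sum pairwise:
30 ⊕ 22 = 8
8 ⊕ 11 = 3
The nim-sum is 3 ≠ 0, so this is an N-position: the player to move can win; Player 1 has a winning move.

Player 1 wins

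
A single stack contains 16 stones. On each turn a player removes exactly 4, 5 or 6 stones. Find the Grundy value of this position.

Grundy values for subtraction set {4, 5, 6}:
k:     0  1  2  3  4  5  6  7  8  9 10 11 12 13 14 15 16
g(k):  0  0  0  0  1  1  1  1  2  2  0  0  0  0  1  1  1
So g(16) = 1.

1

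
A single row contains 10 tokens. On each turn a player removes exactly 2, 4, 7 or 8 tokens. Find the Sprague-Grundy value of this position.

2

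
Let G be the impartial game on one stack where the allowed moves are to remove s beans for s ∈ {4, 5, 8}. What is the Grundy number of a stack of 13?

0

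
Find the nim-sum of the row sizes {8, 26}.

Nim-sum: 8 XOR 26 = 18.

18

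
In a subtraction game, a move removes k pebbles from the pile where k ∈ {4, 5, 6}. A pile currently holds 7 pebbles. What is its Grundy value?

1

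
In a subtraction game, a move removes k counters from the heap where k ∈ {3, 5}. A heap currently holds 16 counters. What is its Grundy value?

0

Build the Grundy sequence with g(k) = mex{g(k−s) : s ∈ {3, 5}, s ≤ k}:
k:     0  1  2  3  4  5  6  7  8  9 10 11 12 13 14 15 16
g(k):  0  0  0  1  1  1  2  2  0  0  0  1  1  1  2  2  0
So g(16) = 0.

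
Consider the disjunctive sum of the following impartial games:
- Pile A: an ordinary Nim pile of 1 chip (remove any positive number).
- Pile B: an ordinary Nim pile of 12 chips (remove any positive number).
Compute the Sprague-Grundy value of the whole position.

13

Pile A is a plain Nim pile of size 1, so its Grundy value is 1.
Pile B is a plain Nim pile of size 12, so its Grundy value is 12.
The value of a disjunctive sum is the nim-sum of the parts.
Combined value = 1 XOR 12 = 13.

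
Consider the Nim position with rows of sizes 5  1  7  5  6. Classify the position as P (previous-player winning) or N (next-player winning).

P-position

Write each in binary and XOR column by column:
  101  (5)
  001  (1)
  111  (7)
  101  (5)
  110  (6)
  ---
  000  (0)
The nim-sum is 0, so this is a P-position: the player to move is in a losing position under optimal play.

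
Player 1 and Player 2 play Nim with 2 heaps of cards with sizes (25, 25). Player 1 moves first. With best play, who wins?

Player 2 wins

Nim-sum: 25 XOR 25 = 0.
The nim-sum is 0, so this is a P-position: the player to move is in a losing position under optimal play; Player 1 is about to move from it and so loses — Player 2 wins.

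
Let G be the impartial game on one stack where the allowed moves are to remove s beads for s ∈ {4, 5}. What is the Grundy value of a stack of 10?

Grundy values for subtraction set {4, 5}:
k:     0  1  2  3  4  5  6  7  8  9 10
g(k):  0  0  0  0  1  1  1  1  2  0  0
So g(10) = 0.

0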